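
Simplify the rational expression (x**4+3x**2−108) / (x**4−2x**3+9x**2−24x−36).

(x+3)/(x+1)

By polynomial division,
  x**4+3x**2−108 = (x**4−2x**3+9x**2−24x−36) + (2x**3−6x**2+24x−72)
  x**4−2x**3+9x**2−24x−36 = ((1/2)x+1/2)(2x**3−6x**2+24x−72) + (0)
Last nonzero remainder: 2x**3−6x**2+24x−72. Dividing through by 2 gives the monic gcd x**3−3x**2+12x−36.
Cancel x**3−3x**2+12x−36 from numerator and denominator to get the reduced form.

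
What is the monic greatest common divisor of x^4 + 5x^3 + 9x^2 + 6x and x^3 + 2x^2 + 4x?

x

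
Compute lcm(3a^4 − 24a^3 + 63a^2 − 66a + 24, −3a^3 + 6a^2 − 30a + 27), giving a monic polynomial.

a^6 − 9a^5 + 38a^4 − 115a^3 + 219a^2 − 206a + 72

Apply the Euclidean algorithm:
  3a^4 − 24a^3 + 63a^2 − 66a + 24 = (−a + 6)(−3a^3 + 6a^2 − 30a + 27) + (−3a^2 + 141a − 138)
  −3a^3 + 6a^2 − 30a + 27 = (a + 45)(−3a^2 + 141a − 138) + (−6237a + 6237)
  −3a^2 + 141a − 138 = ((1/2079)a − 46/2079)(−6237a + 6237) + (0)
Last nonzero remainder: −6237a + 6237. Dividing through by −6237 gives the monic gcd a − 1.
Then lcm(f, g) = f·g / gcd(f, g); expanding and making the result monic gives the answer.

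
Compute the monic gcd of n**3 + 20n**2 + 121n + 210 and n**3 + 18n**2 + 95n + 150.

Euclidean algorithm in ℚ[n]:
  n**3 + 20n**2 + 121n + 210 = (n**3 + 18n**2 + 95n + 150) + (2n**2 + 26n + 60)
  n**3 + 18n**2 + 95n + 150 = ((1/2)n + 5/2)(2n**2 + 26n + 60) + (0)
Last nonzero remainder: 2n**2 + 26n + 60. Dividing through by 2 gives the monic gcd n**2 + 13n + 30.

n**2 + 13n + 30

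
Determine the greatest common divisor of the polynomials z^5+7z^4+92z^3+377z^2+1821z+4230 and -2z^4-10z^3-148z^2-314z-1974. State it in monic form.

z^2+3z+47

By polynomial division,
  z^5+7z^4+92z^3+377z^2+1821z+4230 = (-(1/2)z-1)(-2z^4-10z^3-148z^2-314z-1974) + (8z^3+72z^2+520z+2256)
  -2z^4-10z^3-148z^2-314z-1974 = (-(1/4)z+1)(8z^3+72z^2+520z+2256) + (-90z^2-270z-4230)
  8z^3+72z^2+520z+2256 = (-(4/45)z-8/15)(-90z^2-270z-4230) + (0)
Last nonzero remainder: -90z^2-270z-4230. Dividing through by -90 gives the monic gcd z^2+3z+47.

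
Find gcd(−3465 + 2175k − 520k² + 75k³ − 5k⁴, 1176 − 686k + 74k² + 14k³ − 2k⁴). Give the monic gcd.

Repeated division with remainder:
  −5k⁴ + 75k³ − 520k² + 2175k − 3465 = (5/2)(−2k⁴ + 14k³ + 74k² − 686k + 1176) + (40k³ − 705k² + 3890k − 6405)
  −2k⁴ + 14k³ + 74k² − 686k + 1176 = (−(1/20)k − 17/32)(40k³ − 705k² + 3890k − 6405) + (−(3393/32)k² + (16965/16)k − 71253/32)
  40k³ − 705k² + 3890k − 6405 = (−(1280/3393)k + 9760/3393)(−(3393/32)k² + (16965/16)k − 71253/32) + (0)
Last nonzero remainder: −(3393/32)k² + (16965/16)k − 71253/32. Dividing through by −3393/32 gives the monic gcd k² − 10k + 21.

21 − 10k + k²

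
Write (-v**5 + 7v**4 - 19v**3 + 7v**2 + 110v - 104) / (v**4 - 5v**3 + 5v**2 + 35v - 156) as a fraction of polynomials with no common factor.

Apply the Euclidean algorithm:
  -v**5 + 7v**4 - 19v**3 + 7v**2 + 110v - 104 = (-v + 2)(v**4 - 5v**3 + 5v**2 + 35v - 156) + (-4v**3 + 32v**2 - 116v + 208)
  v**4 - 5v**3 + 5v**2 + 35v - 156 = (-(1/4)v - 3/4)(-4v**3 + 32v**2 - 116v + 208) + (0)
Last nonzero remainder: -4v**3 + 32v**2 - 116v + 208. Dividing through by -4 gives the monic gcd v**3 - 8v**2 + 29v - 52.
Cancel v**3 - 8v**2 + 29v - 52 from numerator and denominator to get the reduced form.

(-v**2 - v + 2)/(v + 3)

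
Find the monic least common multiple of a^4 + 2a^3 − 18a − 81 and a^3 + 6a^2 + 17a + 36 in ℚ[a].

a^5 + 6a^4 + 8a^3 − 18a^2 − 153a − 324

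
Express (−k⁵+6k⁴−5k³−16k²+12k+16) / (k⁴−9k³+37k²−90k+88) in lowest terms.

(−k³+3k+2)/(k²−3k+11)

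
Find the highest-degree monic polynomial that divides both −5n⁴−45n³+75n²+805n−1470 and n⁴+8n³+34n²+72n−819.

n²+4n−21

Euclidean algorithm in ℚ[n]:
  −5n⁴−45n³+75n²+805n−1470 = (−5)(n⁴+8n³+34n²+72n−819) + (−5n³+245n²+1165n−5565)
  n⁴+8n³+34n²+72n−819 = (−(1/5)n−57/5)(−5n³+245n²+1165n−5565) + (3060n²+12240n−64260)
  −5n³+245n²+1165n−5565 = (−(1/612)n+53/612)(3060n²+12240n−64260) + (0)
Last nonzero remainder: 3060n²+12240n−64260. Dividing through by 3060 gives the monic gcd n²+4n−21.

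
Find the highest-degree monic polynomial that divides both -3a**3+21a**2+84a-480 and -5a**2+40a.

By polynomial division,
  -3a**3+21a**2+84a-480 = ((3/5)a+3/5)(-5a**2+40a) + (60a-480)
  -5a**2+40a = (-(1/12)a)(60a-480) + (0)
Last nonzero remainder: 60a-480. Dividing through by 60 gives the monic gcd a-8.

a-8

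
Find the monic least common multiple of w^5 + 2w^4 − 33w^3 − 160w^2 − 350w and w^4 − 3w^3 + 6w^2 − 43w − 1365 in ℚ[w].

w^7 + w^6 + 4w^5 − 49w^4 − 1477w^3 − 5890w^2 − 13650w

By polynomial division,
  w^5 + 2w^4 − 33w^3 − 160w^2 − 350w = (w + 5)(w^4 − 3w^3 + 6w^2 − 43w − 1365) + (−24w^3 − 147w^2 + 1230w + 6825)
  w^4 − 3w^3 + 6w^2 − 43w − 1365 = (−(1/24)w + 73/192)(−24w^3 − 147w^2 + 1230w + 6825) + ((7241/64)w^2 − (7241/32)w − 253435/64)
  −24w^3 − 147w^2 + 1230w + 6825 = (−(1536/7241)w − 960/557)((7241/64)w^2 − (7241/32)w − 253435/64) + (0)
Last nonzero remainder: (7241/64)w^2 − (7241/32)w − 253435/64. Dividing through by 7241/64 gives the monic gcd w^2 − 2w − 35.
Then lcm(f, g) = f·g / gcd(f, g); expanding and making the result monic gives the answer.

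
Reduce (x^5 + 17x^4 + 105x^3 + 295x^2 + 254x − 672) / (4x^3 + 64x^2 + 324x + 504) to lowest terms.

(x^3 + 4x^2 + 11x − 16)/(4x + 12)

Euclidean algorithm in ℚ[x]:
  x^5 + 17x^4 + 105x^3 + 295x^2 + 254x − 672 = ((1/4)x^2 + (1/4)x + 2)(4x^3 + 64x^2 + 324x + 504) + (−40x^2 − 520x − 1680)
  4x^3 + 64x^2 + 324x + 504 = (−(1/10)x − 3/10)(−40x^2 − 520x − 1680) + (0)
Last nonzero remainder: −40x^2 − 520x − 1680. Dividing through by −40 gives the monic gcd x^2 + 13x + 42.
Cancel x^2 + 13x + 42 from numerator and denominator to get the reduced form.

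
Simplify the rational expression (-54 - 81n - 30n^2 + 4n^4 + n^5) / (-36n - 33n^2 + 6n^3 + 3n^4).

(18 + 15n + 6n^2 + n^3)/(12n + 3n^2)

By polynomial division,
  n^5 + 4n^4 - 30n^2 - 81n - 54 = ((1/3)n + 2/3)(3n^4 + 6n^3 - 33n^2 - 36n) + (7n^3 + 4n^2 - 57n - 54)
  3n^4 + 6n^3 - 33n^2 - 36n = ((3/7)n + 30/49)(7n^3 + 4n^2 - 57n - 54) + (-(540/49)n^2 + (1080/49)n + 1620/49)
  7n^3 + 4n^2 - 57n - 54 = (-(343/540)n - 49/30)(-(540/49)n^2 + (1080/49)n + 1620/49) + (0)
Last nonzero remainder: -(540/49)n^2 + (1080/49)n + 1620/49. Dividing through by -540/49 gives the monic gcd n^2 - 2n - 3.
Cancel n^2 - 2n - 3 from numerator and denominator to get the reduced form.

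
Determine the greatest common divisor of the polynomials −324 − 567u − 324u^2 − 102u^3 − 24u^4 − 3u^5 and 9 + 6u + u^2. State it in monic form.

9 + 6u + u^2

By polynomial division,
  −3u^5 − 24u^4 − 102u^3 − 324u^2 − 567u − 324 = (−3u^3 − 6u^2 − 39u − 36)(u^2 + 6u + 9) + (0)
The last nonzero remainder u^2 + 6u + 9 is already monic.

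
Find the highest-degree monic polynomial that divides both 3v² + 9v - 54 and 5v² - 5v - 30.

v - 3

Euclidean algorithm in ℚ[v]:
  3v² + 9v - 54 = (3/5)(5v² - 5v - 30) + (12v - 36)
  5v² - 5v - 30 = ((5/12)v + 5/6)(12v - 36) + (0)
Last nonzero remainder: 12v - 36. Dividing through by 12 gives the monic gcd v - 3.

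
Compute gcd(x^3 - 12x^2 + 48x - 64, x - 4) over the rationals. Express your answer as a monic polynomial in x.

x - 4

Repeated division with remainder:
  x^3 - 12x^2 + 48x - 64 = (x^2 - 8x + 16)(x - 4) + (0)
The last nonzero remainder x - 4 is already monic.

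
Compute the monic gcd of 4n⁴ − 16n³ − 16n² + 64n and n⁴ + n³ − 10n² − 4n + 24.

n² − 4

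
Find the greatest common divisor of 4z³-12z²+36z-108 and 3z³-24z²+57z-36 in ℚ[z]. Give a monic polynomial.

Repeated division with remainder:
  4z³-12z²+36z-108 = (4/3)(3z³-24z²+57z-36) + (20z²-40z-60)
  3z³-24z²+57z-36 = ((3/20)z-9/10)(20z²-40z-60) + (30z-90)
  20z²-40z-60 = ((2/3)z+2/3)(30z-90) + (0)
Last nonzero remainder: 30z-90. Dividing through by 30 gives the monic gcd z-3.

z-3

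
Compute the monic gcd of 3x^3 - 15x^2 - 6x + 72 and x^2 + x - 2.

x + 2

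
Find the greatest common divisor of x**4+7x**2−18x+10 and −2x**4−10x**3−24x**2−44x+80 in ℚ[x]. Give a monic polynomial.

x**3+x**2+8x−10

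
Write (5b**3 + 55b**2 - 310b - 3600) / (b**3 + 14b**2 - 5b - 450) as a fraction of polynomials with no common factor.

Apply the Euclidean algorithm:
  5b**3 + 55b**2 - 310b - 3600 = (5)(b**3 + 14b**2 - 5b - 450) + (-15b**2 - 285b - 1350)
  b**3 + 14b**2 - 5b - 450 = (-(1/15)b + 1/3)(-15b**2 - 285b - 1350) + (0)
Last nonzero remainder: -15b**2 - 285b - 1350. Dividing through by -15 gives the monic gcd b**2 + 19b + 90.
Cancel b**2 + 19b + 90 from numerator and denominator to get the reduced form.

(5b - 40)/(b - 5)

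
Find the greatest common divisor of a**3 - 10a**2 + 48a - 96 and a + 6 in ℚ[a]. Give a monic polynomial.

1

By polynomial division,
  a**3 - 10a**2 + 48a - 96 = (a**2 - 16a + 144)(a + 6) + (-960)
  a + 6 = (-(1/960)a - 1/160)(-960) + (0)
The last nonzero remainder is the constant -960, so the polynomials are coprime and gcd = 1.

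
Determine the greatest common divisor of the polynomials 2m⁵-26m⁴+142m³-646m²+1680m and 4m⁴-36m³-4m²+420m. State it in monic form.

Euclidean algorithm in ℚ[m]:
  2m⁵-26m⁴+142m³-646m²+1680m = ((1/2)m-2)(4m⁴-36m³-4m²+420m) + (72m³-864m²+2520m)
  4m⁴-36m³-4m²+420m = ((1/18)m+1/6)(72m³-864m²+2520m) + (0)
Last nonzero remainder: 72m³-864m²+2520m. Dividing through by 72 gives the monic gcd m³-12m²+35m.

m³-12m²+35m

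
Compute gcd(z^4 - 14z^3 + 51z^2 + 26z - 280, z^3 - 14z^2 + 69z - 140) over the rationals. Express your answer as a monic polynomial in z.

z - 7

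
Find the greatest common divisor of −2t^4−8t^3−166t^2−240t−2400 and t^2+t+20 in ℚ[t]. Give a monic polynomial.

t^2+t+20

Apply the Euclidean algorithm:
  −2t^4−8t^3−166t^2−240t−2400 = (−2t^2−6t−120)(t^2+t+20) + (0)
The last nonzero remainder t^2+t+20 is already monic.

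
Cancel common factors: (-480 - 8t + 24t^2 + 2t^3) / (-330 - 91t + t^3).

(-80 + 12t + 2t^2)/(-55 - 6t + t^2)

Repeated division with remainder:
  2t^3 + 24t^2 - 8t - 480 = (2)(t^3 - 91t - 330) + (24t^2 + 174t + 180)
  t^3 - 91t - 330 = ((1/24)t - 29/96)(24t^2 + 174t + 180) + (-(735/16)t - 2205/8)
  24t^2 + 174t + 180 = (-(128/245)t - 32/49)(-(735/16)t - 2205/8) + (0)
Last nonzero remainder: -(735/16)t - 2205/8. Dividing through by -735/16 gives the monic gcd t + 6.
Cancel t + 6 from numerator and denominator to get the reduced form.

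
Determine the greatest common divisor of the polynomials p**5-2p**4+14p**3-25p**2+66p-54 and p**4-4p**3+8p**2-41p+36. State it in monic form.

p**3+8p-9

Apply the Euclidean algorithm:
  p**5-2p**4+14p**3-25p**2+66p-54 = (p+2)(p**4-4p**3+8p**2-41p+36) + (14p**3+112p-126)
  p**4-4p**3+8p**2-41p+36 = ((1/14)p-2/7)(14p**3+112p-126) + (0)
Last nonzero remainder: 14p**3+112p-126. Dividing through by 14 gives the monic gcd p**3+8p-9.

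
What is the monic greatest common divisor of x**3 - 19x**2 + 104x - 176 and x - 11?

Euclidean algorithm in ℚ[x]:
  x**3 - 19x**2 + 104x - 176 = (x**2 - 8x + 16)(x - 11) + (0)
The last nonzero remainder x - 11 is already monic.

x - 11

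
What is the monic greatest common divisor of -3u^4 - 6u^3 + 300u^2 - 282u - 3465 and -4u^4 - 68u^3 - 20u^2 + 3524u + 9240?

By polynomial division,
  -3u^4 - 6u^3 + 300u^2 - 282u - 3465 = (3/4)(-4u^4 - 68u^3 - 20u^2 + 3524u + 9240) + (45u^3 + 315u^2 - 2925u - 10395)
  -4u^4 - 68u^3 - 20u^2 + 3524u + 9240 = (-(4/45)u - 8/9)(45u^3 + 315u^2 - 2925u - 10395) + (0)
Last nonzero remainder: 45u^3 + 315u^2 - 2925u - 10395. Dividing through by 45 gives the monic gcd u^3 + 7u^2 - 65u - 231.

u^3 + 7u^2 - 65u - 231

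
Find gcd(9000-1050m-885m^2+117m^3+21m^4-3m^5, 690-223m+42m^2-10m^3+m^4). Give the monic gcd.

30-11m+m^2

Apply the Euclidean algorithm:
  -3m^5+21m^4+117m^3-885m^2-1050m+9000 = (-3m-9)(m^4-10m^3+42m^2-223m+690) + (153m^3-1176m^2-987m+15210)
  m^4-10m^3+42m^2-223m+690 = ((1/153)m-118/7803)(153m^3-1176m^2-987m+15210) + ((79765/2601)m^2-(877415/2601)m+797650/867)
  153m^3-1176m^2-987m+15210 = ((397953/79765)m+1318707/79765)((79765/2601)m^2-(877415/2601)m+797650/867) + (0)
Last nonzero remainder: (79765/2601)m^2-(877415/2601)m+797650/867. Dividing through by 79765/2601 gives the monic gcd m^2-11m+30.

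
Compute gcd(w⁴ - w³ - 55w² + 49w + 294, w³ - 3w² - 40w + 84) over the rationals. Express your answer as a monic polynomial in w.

w - 7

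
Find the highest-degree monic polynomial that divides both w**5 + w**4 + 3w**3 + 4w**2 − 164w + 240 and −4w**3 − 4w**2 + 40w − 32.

Apply the Euclidean algorithm:
  w**5 + w**4 + 3w**3 + 4w**2 − 164w + 240 = (−(1/4)w**2 − 13/4)(−4w**3 − 4w**2 + 40w − 32) + (−17w**2 − 34w + 136)
  −4w**3 − 4w**2 + 40w − 32 = ((4/17)w − 4/17)(−17w**2 − 34w + 136) + (0)
Last nonzero remainder: −17w**2 − 34w + 136. Dividing through by −17 gives the monic gcd w**2 + 2w − 8.

w**2 + 2w − 8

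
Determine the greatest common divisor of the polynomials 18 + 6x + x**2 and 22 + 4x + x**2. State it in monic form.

1

Euclidean algorithm in ℚ[x]:
  x**2 + 6x + 18 = (x**2 + 4x + 22) + (2x - 4)
  x**2 + 4x + 22 = ((1/2)x + 3)(2x - 4) + (34)
  2x - 4 = ((1/17)x - 2/17)(34) + (0)
The last nonzero remainder is the constant 34, so the polynomials are coprime and gcd = 1.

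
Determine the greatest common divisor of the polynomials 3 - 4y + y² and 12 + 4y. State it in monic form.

Apply the Euclidean algorithm:
  y² - 4y + 3 = ((1/4)y - 7/4)(4y + 12) + (24)
  4y + 12 = ((1/6)y + 1/2)(24) + (0)
The last nonzero remainder is the constant 24, so the polynomials are coprime and gcd = 1.

1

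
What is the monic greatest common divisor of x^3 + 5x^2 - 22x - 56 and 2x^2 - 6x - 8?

x - 4

Euclidean algorithm in ℚ[x]:
  x^3 + 5x^2 - 22x - 56 = ((1/2)x + 4)(2x^2 - 6x - 8) + (6x - 24)
  2x^2 - 6x - 8 = ((1/3)x + 1/3)(6x - 24) + (0)
Last nonzero remainder: 6x - 24. Dividing through by 6 gives the monic gcd x - 4.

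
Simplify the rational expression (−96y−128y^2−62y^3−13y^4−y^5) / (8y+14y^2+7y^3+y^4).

(−12−7y−y^2)/(1+y)

Euclidean algorithm in ℚ[y]:
  −y^5−13y^4−62y^3−128y^2−96y = (−y−6)(y^4+7y^3+14y^2+8y) + (−6y^3−36y^2−48y)
  y^4+7y^3+14y^2+8y = (−(1/6)y−1/6)(−6y^3−36y^2−48y) + (0)
Last nonzero remainder: −6y^3−36y^2−48y. Dividing through by −6 gives the monic gcd y^3+6y^2+8y.
Cancel y^3+6y^2+8y from numerator and denominator to get the reduced form.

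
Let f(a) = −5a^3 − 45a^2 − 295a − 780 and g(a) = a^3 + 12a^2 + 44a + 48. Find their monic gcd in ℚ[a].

Euclidean algorithm in ℚ[a]:
  −5a^3 − 45a^2 − 295a − 780 = (−5)(a^3 + 12a^2 + 44a + 48) + (15a^2 − 75a − 540)
  a^3 + 12a^2 + 44a + 48 = ((1/15)a + 17/15)(15a^2 − 75a − 540) + (165a + 660)
  15a^2 − 75a − 540 = ((1/11)a − 9/11)(165a + 660) + (0)
Last nonzero remainder: 165a + 660. Dividing through by 165 gives the monic gcd a + 4.

a + 4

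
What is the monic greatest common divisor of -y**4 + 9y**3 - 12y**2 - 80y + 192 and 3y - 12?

By polynomial division,
  -y**4 + 9y**3 - 12y**2 - 80y + 192 = (-(1/3)y**3 + (5/3)y**2 + (8/3)y - 16)(3y - 12) + (0)
Last nonzero remainder: 3y - 12. Dividing through by 3 gives the monic gcd y - 4.

y - 4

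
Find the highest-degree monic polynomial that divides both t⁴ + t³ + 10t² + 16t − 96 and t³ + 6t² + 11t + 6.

Euclidean algorithm in ℚ[t]:
  t⁴ + t³ + 10t² + 16t − 96 = (t − 5)(t³ + 6t² + 11t + 6) + (29t² + 65t − 66)
  t³ + 6t² + 11t + 6 = ((1/29)t + 109/841)(29t² + 65t − 66) + ((4080/841)t + 12240/841)
  29t² + 65t − 66 = ((24389/4080)t − 9251/2040)((4080/841)t + 12240/841) + (0)
Last nonzero remainder: (4080/841)t + 12240/841. Dividing through by 4080/841 gives the monic gcd t + 3.

t + 3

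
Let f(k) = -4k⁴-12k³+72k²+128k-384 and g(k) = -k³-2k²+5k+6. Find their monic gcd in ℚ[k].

k-2

Apply the Euclidean algorithm:
  -4k⁴-12k³+72k²+128k-384 = (4k+4)(-k³-2k²+5k+6) + (60k²+84k-408)
  -k³-2k²+5k+6 = (-(1/60)k-1/100)(60k²+84k-408) + (-(24/25)k+48/25)
  60k²+84k-408 = (-(125/2)k-425/2)(-(24/25)k+48/25) + (0)
Last nonzero remainder: -(24/25)k+48/25. Dividing through by -24/25 gives the monic gcd k-2.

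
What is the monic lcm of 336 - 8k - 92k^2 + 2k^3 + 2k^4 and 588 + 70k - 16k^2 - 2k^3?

1176 + 140k - 326k^2 - 39k^3 + 8k^4 + k^5

Apply the Euclidean algorithm:
  2k^4 + 2k^3 - 92k^2 - 8k + 336 = (-k + 7)(-2k^3 - 16k^2 + 70k + 588) + (90k^2 + 90k - 3780)
  -2k^3 - 16k^2 + 70k + 588 = (-(1/45)k - 7/45)(90k^2 + 90k - 3780) + (0)
Last nonzero remainder: 90k^2 + 90k - 3780. Dividing through by 90 gives the monic gcd k^2 + k - 42.
Then lcm(f, g) = f·g / gcd(f, g); expanding and making the result monic gives the answer.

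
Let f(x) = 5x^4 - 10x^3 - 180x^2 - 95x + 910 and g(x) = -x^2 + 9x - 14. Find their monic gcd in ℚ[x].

Repeated division with remainder:
  5x^4 - 10x^3 - 180x^2 - 95x + 910 = (-5x^2 - 35x - 65)(-x^2 + 9x - 14) + (0)
Last nonzero remainder: -x^2 + 9x - 14. Dividing through by -1 gives the monic gcd x^2 - 9x + 14.

x^2 - 9x + 14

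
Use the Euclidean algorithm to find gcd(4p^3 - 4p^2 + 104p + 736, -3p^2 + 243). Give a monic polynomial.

1

Repeated division with remainder:
  4p^3 - 4p^2 + 104p + 736 = (-(4/3)p + 4/3)(-3p^2 + 243) + (428p + 412)
  -3p^2 + 243 = (-(3/428)p + 309/45796)(428p + 412) + (2750280/11449)
  428p + 412 = ((1225043/687570)p + 1179247/687570)(2750280/11449) + (0)
The last nonzero remainder is the constant 2750280/11449, so the polynomials are coprime and gcd = 1.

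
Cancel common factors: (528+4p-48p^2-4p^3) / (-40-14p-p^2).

(-132+32p+4p^2)/(10+p)

By polynomial division,
  -4p^3-48p^2+4p+528 = (4p-8)(-p^2-14p-40) + (52p+208)
  -p^2-14p-40 = (-(1/52)p-5/26)(52p+208) + (0)
Last nonzero remainder: 52p+208. Dividing through by 52 gives the monic gcd p+4.
Cancel p+4 from numerator and denominator to get the reduced form.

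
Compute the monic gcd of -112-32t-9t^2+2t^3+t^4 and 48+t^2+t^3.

Repeated division with remainder:
  t^4+2t^3-9t^2-32t-112 = (t+1)(t^3+t^2+48) + (-10t^2-80t-160)
  t^3+t^2+48 = (-(1/10)t+7/10)(-10t^2-80t-160) + (40t+160)
  -10t^2-80t-160 = (-(1/4)t-1)(40t+160) + (0)
Last nonzero remainder: 40t+160. Dividing through by 40 gives the monic gcd t+4.

4+t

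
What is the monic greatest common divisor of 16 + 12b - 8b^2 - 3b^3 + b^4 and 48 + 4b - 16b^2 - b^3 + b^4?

16 - 4b - 4b^2 + b^3

Apply the Euclidean algorithm:
  b^4 - 3b^3 - 8b^2 + 12b + 16 = (b^4 - b^3 - 16b^2 + 4b + 48) + (-2b^3 + 8b^2 + 8b - 32)
  b^4 - b^3 - 16b^2 + 4b + 48 = (-(1/2)b - 3/2)(-2b^3 + 8b^2 + 8b - 32) + (0)
Last nonzero remainder: -2b^3 + 8b^2 + 8b - 32. Dividing through by -2 gives the monic gcd b^3 - 4b^2 - 4b + 16.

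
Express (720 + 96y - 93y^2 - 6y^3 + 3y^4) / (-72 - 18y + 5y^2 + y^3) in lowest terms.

Apply the Euclidean algorithm:
  3y^4 - 6y^3 - 93y^2 + 96y + 720 = (3y - 21)(y^3 + 5y^2 - 18y - 72) + (66y^2 - 66y - 792)
  y^3 + 5y^2 - 18y - 72 = ((1/66)y + 1/11)(66y^2 - 66y - 792) + (0)
Last nonzero remainder: 66y^2 - 66y - 792. Dividing through by 66 gives the monic gcd y^2 - y - 12.
Cancel y^2 - y - 12 from numerator and denominator to get the reduced form.

(-60 - 3y + 3y^2)/(6 + y)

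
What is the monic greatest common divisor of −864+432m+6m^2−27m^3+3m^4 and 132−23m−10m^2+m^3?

By polynomial division,
  3m^4−27m^3+6m^2+432m−864 = (3m+3)(m^3−10m^2−23m+132) + (105m^2+105m−1260)
  m^3−10m^2−23m+132 = ((1/105)m−11/105)(105m^2+105m−1260) + (0)
Last nonzero remainder: 105m^2+105m−1260. Dividing through by 105 gives the monic gcd m^2+m−12.

−12+m+m^2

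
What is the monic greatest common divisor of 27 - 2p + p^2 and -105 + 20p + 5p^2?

1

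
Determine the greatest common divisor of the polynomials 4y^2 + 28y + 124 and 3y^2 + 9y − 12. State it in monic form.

By polynomial division,
  4y^2 + 28y + 124 = (4/3)(3y^2 + 9y − 12) + (16y + 140)
  3y^2 + 9y − 12 = ((3/16)y − 69/64)(16y + 140) + (2223/16)
  16y + 140 = ((256/2223)y + 2240/2223)(2223/16) + (0)
The last nonzero remainder is the constant 2223/16, so the polynomials are coprime and gcd = 1.

1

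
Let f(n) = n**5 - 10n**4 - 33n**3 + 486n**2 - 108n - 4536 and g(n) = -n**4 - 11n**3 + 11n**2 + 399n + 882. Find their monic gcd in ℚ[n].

n**2 - 3n - 18

Repeated division with remainder:
  n**5 - 10n**4 - 33n**3 + 486n**2 - 108n - 4536 = (-n + 21)(-n**4 - 11n**3 + 11n**2 + 399n + 882) + (209n**3 + 654n**2 - 7605n - 23058)
  -n**4 - 11n**3 + 11n**2 + 399n + 882 = (-(1/209)n - 1645/43681)(209n**3 + 654n**2 - 7605n - 23058) + (-(33124/43681)n**2 + (99372/43681)n + 596232/43681)
  209n**3 + 654n**2 - 7605n - 23058 = (-(9129329/33124)n - 7993623/4732)(-(33124/43681)n**2 + (99372/43681)n + 596232/43681) + (0)
Last nonzero remainder: -(33124/43681)n**2 + (99372/43681)n + 596232/43681. Dividing through by -33124/43681 gives the monic gcd n**2 - 3n - 18.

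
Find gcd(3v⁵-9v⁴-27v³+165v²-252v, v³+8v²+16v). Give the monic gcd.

v²+4v

By polynomial division,
  3v⁵-9v⁴-27v³+165v²-252v = (3v²-33v+189)(v³+8v²+16v) + (-819v²-3276v)
  v³+8v²+16v = (-(1/819)v-4/819)(-819v²-3276v) + (0)
Last nonzero remainder: -819v²-3276v. Dividing through by -819 gives the monic gcd v²+4v.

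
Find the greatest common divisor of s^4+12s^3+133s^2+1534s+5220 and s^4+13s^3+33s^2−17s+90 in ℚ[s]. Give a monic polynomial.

s^2+14s+45

Euclidean algorithm in ℚ[s]:
  s^4+12s^3+133s^2+1534s+5220 = (s^4+13s^3+33s^2−17s+90) + (−s^3+100s^2+1551s+5130)
  s^4+13s^3+33s^2−17s+90 = (−s−113)(−s^3+100s^2+1551s+5130) + (12884s^2+180376s+579780)
  −s^3+100s^2+1551s+5130 = (−(1/12884)s+57/6442)(12884s^2+180376s+579780) + (0)
Last nonzero remainder: 12884s^2+180376s+579780. Dividing through by 12884 gives the monic gcd s^2+14s+45.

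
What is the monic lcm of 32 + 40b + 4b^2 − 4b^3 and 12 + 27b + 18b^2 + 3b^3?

−32 − 80b − 62b^2 − 11b^3 + 4b^4 + b^5

By polynomial division,
  −4b^3 + 4b^2 + 40b + 32 = (−4/3)(3b^3 + 18b^2 + 27b + 12) + (28b^2 + 76b + 48)
  3b^3 + 18b^2 + 27b + 12 = ((3/28)b + 69/196)(28b^2 + 76b + 48) + (−(240/49)b − 240/49)
  28b^2 + 76b + 48 = (−(343/60)b − 49/5)(−(240/49)b − 240/49) + (0)
Last nonzero remainder: −(240/49)b − 240/49. Dividing through by −240/49 gives the monic gcd b + 1.
Then lcm(f, g) = f·g / gcd(f, g); expanding and making the result monic gives the answer.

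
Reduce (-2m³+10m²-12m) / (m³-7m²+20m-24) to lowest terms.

By polynomial division,
  -2m³+10m²-12m = (-2)(m³-7m²+20m-24) + (-4m²+28m-48)
  m³-7m²+20m-24 = (-(1/4)m)(-4m²+28m-48) + (8m-24)
  -4m²+28m-48 = (-(1/2)m+2)(8m-24) + (0)
Last nonzero remainder: 8m-24. Dividing through by 8 gives the monic gcd m-3.
Cancel m-3 from numerator and denominator to get the reduced form.

(-2m²+4m)/(m²-4m+8)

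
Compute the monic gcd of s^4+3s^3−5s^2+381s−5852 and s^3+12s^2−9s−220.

By polynomial division,
  s^4+3s^3−5s^2+381s−5852 = (s−9)(s^3+12s^2−9s−220) + (112s^2+520s−7832)
  s^3+12s^2−9s−220 = ((1/112)s+103/1568)(112s^2+520s−7832) + ((5247/196)s+57717/196)
  112s^2+520s−7832 = ((21952/5247)s−139552/5247)((5247/196)s+57717/196) + (0)
Last nonzero remainder: (5247/196)s+57717/196. Dividing through by 5247/196 gives the monic gcd s+11.

s+11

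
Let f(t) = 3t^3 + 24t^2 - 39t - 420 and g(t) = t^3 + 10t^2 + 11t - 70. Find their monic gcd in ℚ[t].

Euclidean algorithm in ℚ[t]:
  3t^3 + 24t^2 - 39t - 420 = (3)(t^3 + 10t^2 + 11t - 70) + (-6t^2 - 72t - 210)
  t^3 + 10t^2 + 11t - 70 = (-(1/6)t + 1/3)(-6t^2 - 72t - 210) + (0)
Last nonzero remainder: -6t^2 - 72t - 210. Dividing through by -6 gives the monic gcd t^2 + 12t + 35.

t^2 + 12t + 35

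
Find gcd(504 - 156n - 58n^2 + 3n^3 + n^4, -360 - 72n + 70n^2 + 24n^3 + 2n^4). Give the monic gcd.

Apply the Euclidean algorithm:
  n^4 + 3n^3 - 58n^2 - 156n + 504 = (1/2)(2n^4 + 24n^3 + 70n^2 - 72n - 360) + (-9n^3 - 93n^2 - 120n + 684)
  2n^4 + 24n^3 + 70n^2 - 72n - 360 = (-(2/9)n - 10/27)(-9n^3 - 93n^2 - 120n + 684) + ((80/9)n^2 + (320/9)n - 320/3)
  -9n^3 - 93n^2 - 120n + 684 = (-(81/80)n - 513/80)((80/9)n^2 + (320/9)n - 320/3) + (0)
Last nonzero remainder: (80/9)n^2 + (320/9)n - 320/3. Dividing through by 80/9 gives the monic gcd n^2 + 4n - 12.

-12 + 4n + n^2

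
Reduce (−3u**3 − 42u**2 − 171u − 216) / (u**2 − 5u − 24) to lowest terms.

Euclidean algorithm in ℚ[u]:
  −3u**3 − 42u**2 − 171u − 216 = (−3u − 57)(u**2 − 5u − 24) + (−528u − 1584)
  u**2 − 5u − 24 = (−(1/528)u + 1/66)(−528u − 1584) + (0)
Last nonzero remainder: −528u − 1584. Dividing through by −528 gives the monic gcd u + 3.
Cancel u + 3 from numerator and denominator to get the reduced form.

(−3u**2 − 33u − 72)/(u − 8)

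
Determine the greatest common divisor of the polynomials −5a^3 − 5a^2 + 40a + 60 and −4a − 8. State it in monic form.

a + 2

By polynomial division,
  −5a^3 − 5a^2 + 40a + 60 = ((5/4)a^2 − (5/4)a − 15/2)(−4a − 8) + (0)
Last nonzero remainder: −4a − 8. Dividing through by −4 gives the monic gcd a + 2.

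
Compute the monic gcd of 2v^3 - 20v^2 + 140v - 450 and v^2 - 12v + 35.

Euclidean algorithm in ℚ[v]:
  2v^3 - 20v^2 + 140v - 450 = (2v + 4)(v^2 - 12v + 35) + (118v - 590)
  v^2 - 12v + 35 = ((1/118)v - 7/118)(118v - 590) + (0)
Last nonzero remainder: 118v - 590. Dividing through by 118 gives the monic gcd v - 5.

v - 5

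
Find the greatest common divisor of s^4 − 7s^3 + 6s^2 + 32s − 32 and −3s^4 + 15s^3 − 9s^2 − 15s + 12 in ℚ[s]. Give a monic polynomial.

Repeated division with remainder:
  s^4 − 7s^3 + 6s^2 + 32s − 32 = (−1/3)(−3s^4 + 15s^3 − 9s^2 − 15s + 12) + (−2s^3 + 3s^2 + 27s − 28)
  −3s^4 + 15s^3 − 9s^2 − 15s + 12 = ((3/2)s − 21/4)(−2s^3 + 3s^2 + 27s − 28) + (−(135/4)s^2 + (675/4)s − 135)
  −2s^3 + 3s^2 + 27s − 28 = ((8/135)s + 28/135)(−(135/4)s^2 + (675/4)s − 135) + (0)
Last nonzero remainder: −(135/4)s^2 + (675/4)s − 135. Dividing through by −135/4 gives the monic gcd s^2 − 5s + 4.

s^2 − 5s + 4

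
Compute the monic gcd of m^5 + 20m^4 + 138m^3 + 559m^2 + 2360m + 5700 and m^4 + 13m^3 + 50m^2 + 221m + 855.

m^3 + 4m^2 + 14m + 95

Apply the Euclidean algorithm:
  m^5 + 20m^4 + 138m^3 + 559m^2 + 2360m + 5700 = (m + 7)(m^4 + 13m^3 + 50m^2 + 221m + 855) + (-3m^3 - 12m^2 - 42m - 285)
  m^4 + 13m^3 + 50m^2 + 221m + 855 = (-(1/3)m - 3)(-3m^3 - 12m^2 - 42m - 285) + (0)
Last nonzero remainder: -3m^3 - 12m^2 - 42m - 285. Dividing through by -3 gives the monic gcd m^3 + 4m^2 + 14m + 95.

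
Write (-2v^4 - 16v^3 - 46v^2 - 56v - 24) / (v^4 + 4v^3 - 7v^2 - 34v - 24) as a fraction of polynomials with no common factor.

(-2v^2 - 10v - 12)/(v^2 + v - 12)

By polynomial division,
  -2v^4 - 16v^3 - 46v^2 - 56v - 24 = (-2)(v^4 + 4v^3 - 7v^2 - 34v - 24) + (-8v^3 - 60v^2 - 124v - 72)
  v^4 + 4v^3 - 7v^2 - 34v - 24 = (-(1/8)v + 7/16)(-8v^3 - 60v^2 - 124v - 72) + ((15/4)v^2 + (45/4)v + 15/2)
  -8v^3 - 60v^2 - 124v - 72 = (-(32/15)v - 48/5)((15/4)v^2 + (45/4)v + 15/2) + (0)
Last nonzero remainder: (15/4)v^2 + (45/4)v + 15/2. Dividing through by 15/4 gives the monic gcd v^2 + 3v + 2.
Cancel v^2 + 3v + 2 from numerator and denominator to get the reduced form.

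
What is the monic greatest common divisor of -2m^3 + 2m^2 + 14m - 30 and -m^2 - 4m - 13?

1

By polynomial division,
  -2m^3 + 2m^2 + 14m - 30 = (2m - 10)(-m^2 - 4m - 13) + (-160)
  -m^2 - 4m - 13 = ((1/160)m^2 + (1/40)m + 13/160)(-160) + (0)
The last nonzero remainder is the constant -160, so the polynomials are coprime and gcd = 1.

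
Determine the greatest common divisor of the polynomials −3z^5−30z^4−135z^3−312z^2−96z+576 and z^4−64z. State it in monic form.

z^2+4z+16

Repeated division with remainder:
  −3z^5−30z^4−135z^3−312z^2−96z+576 = (−3z−30)(z^4−64z) + (−135z^3−504z^2−2016z+576)
  z^4−64z = (−(1/135)z+56/2025)(−135z^3−504z^2−2016z+576) + (−(224/225)z^2−(896/225)z−3584/225)
  −135z^3−504z^2−2016z+576 = ((30375/224)z−2025/56)(−(224/225)z^2−(896/225)z−3584/225) + (0)
Last nonzero remainder: −(224/225)z^2−(896/225)z−3584/225. Dividing through by −224/225 gives the monic gcd z^2+4z+16.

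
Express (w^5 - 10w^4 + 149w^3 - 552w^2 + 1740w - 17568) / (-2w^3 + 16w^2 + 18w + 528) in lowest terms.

(-w^3 + 13w^2 - 164w + 732)/(2w - 22)

Apply the Euclidean algorithm:
  w^5 - 10w^4 + 149w^3 - 552w^2 + 1740w - 17568 = (-(1/2)w^2 + w - 71)(-2w^3 + 16w^2 + 18w + 528) + (830w^2 + 2490w + 19920)
  -2w^3 + 16w^2 + 18w + 528 = (-(1/415)w + 11/415)(830w^2 + 2490w + 19920) + (0)
Last nonzero remainder: 830w^2 + 2490w + 19920. Dividing through by 830 gives the monic gcd w^2 + 3w + 24.
Cancel w^2 + 3w + 24 from numerator and denominator to get the reduced form.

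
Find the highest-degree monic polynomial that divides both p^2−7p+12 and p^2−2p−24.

Repeated division with remainder:
  p^2−7p+12 = (p^2−2p−24) + (−5p+36)
  p^2−2p−24 = (−(1/5)p−26/25)(−5p+36) + (336/25)
  −5p+36 = (−(125/336)p+75/28)(336/25) + (0)
The last nonzero remainder is the constant 336/25, so the polynomials are coprime and gcd = 1.

1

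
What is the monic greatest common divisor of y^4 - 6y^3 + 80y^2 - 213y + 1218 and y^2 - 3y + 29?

Repeated division with remainder:
  y^4 - 6y^3 + 80y^2 - 213y + 1218 = (y^2 - 3y + 42)(y^2 - 3y + 29) + (0)
The last nonzero remainder y^2 - 3y + 29 is already monic.

y^2 - 3y + 29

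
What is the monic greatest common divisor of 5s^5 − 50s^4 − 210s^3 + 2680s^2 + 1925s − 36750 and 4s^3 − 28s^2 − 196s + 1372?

Repeated division with remainder:
  5s^5 − 50s^4 − 210s^3 + 2680s^2 + 1925s − 36750 = ((5/4)s^2 − (15/4)s − 35/2)(4s^3 − 28s^2 − 196s + 1372) + (−260s^2 + 3640s − 12740)
  4s^3 − 28s^2 − 196s + 1372 = (−(1/65)s − 7/65)(−260s^2 + 3640s − 12740) + (0)
Last nonzero remainder: −260s^2 + 3640s − 12740. Dividing through by −260 gives the monic gcd s^2 − 14s + 49.

s^2 − 14s + 49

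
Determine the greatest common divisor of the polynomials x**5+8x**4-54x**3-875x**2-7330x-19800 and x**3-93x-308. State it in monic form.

x**2-7x-44

Apply the Euclidean algorithm:
  x**5+8x**4-54x**3-875x**2-7330x-19800 = (x**2+8x+39)(x**3-93x-308) + (177x**2-1239x-7788)
  x**3-93x-308 = ((1/177)x+7/177)(177x**2-1239x-7788) + (0)
Last nonzero remainder: 177x**2-1239x-7788. Dividing through by 177 gives the monic gcd x**2-7x-44.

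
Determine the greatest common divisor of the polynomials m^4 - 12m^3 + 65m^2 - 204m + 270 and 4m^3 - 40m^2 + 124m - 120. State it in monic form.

m^2 - 8m + 15

Euclidean algorithm in ℚ[m]:
  m^4 - 12m^3 + 65m^2 - 204m + 270 = ((1/4)m - 1/2)(4m^3 - 40m^2 + 124m - 120) + (14m^2 - 112m + 210)
  4m^3 - 40m^2 + 124m - 120 = ((2/7)m - 4/7)(14m^2 - 112m + 210) + (0)
Last nonzero remainder: 14m^2 - 112m + 210. Dividing through by 14 gives the monic gcd m^2 - 8m + 15.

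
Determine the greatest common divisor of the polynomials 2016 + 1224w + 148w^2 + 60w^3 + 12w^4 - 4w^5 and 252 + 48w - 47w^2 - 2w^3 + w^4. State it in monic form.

Repeated division with remainder:
  -4w^5 + 12w^4 + 60w^3 + 148w^2 + 1224w + 2016 = (-4w + 4)(w^4 - 2w^3 - 47w^2 + 48w + 252) + (-120w^3 + 528w^2 + 2040w + 1008)
  w^4 - 2w^3 - 47w^2 + 48w + 252 = (-(1/120)w - 1/50)(-120w^3 + 528w^2 + 2040w + 1008) + (-(486/25)w^2 + (486/5)w + 6804/25)
  -120w^3 + 528w^2 + 2040w + 1008 = ((500/81)w + 100/27)(-(486/25)w^2 + (486/5)w + 6804/25) + (0)
Last nonzero remainder: -(486/25)w^2 + (486/5)w + 6804/25. Dividing through by -486/25 gives the monic gcd w^2 - 5w - 14.

-14 - 5w + w^2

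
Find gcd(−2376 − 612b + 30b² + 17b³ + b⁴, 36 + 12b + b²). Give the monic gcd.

36 + 12b + b²

Euclidean algorithm in ℚ[b]:
  b⁴ + 17b³ + 30b² − 612b − 2376 = (b² + 5b − 66)(b² + 12b + 36) + (0)
The last nonzero remainder b² + 12b + 36 is already monic.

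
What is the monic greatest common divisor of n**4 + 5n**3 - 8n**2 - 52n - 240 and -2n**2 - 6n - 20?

n**2 + 3n + 10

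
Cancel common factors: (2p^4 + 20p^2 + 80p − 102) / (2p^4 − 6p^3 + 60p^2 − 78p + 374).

Euclidean algorithm in ℚ[p]:
  2p^4 + 20p^2 + 80p − 102 = (2p^4 − 6p^3 + 60p^2 − 78p + 374) + (6p^3 − 40p^2 + 158p − 476)
  2p^4 − 6p^3 + 60p^2 − 78p + 374 = ((1/3)p + 11/9)(6p^3 − 40p^2 + 158p − 476) + ((506/9)p^2 − (1012/9)p + 8602/9)
  6p^3 − 40p^2 + 158p − 476 = ((27/253)p − 126/253)((506/9)p^2 − (1012/9)p + 8602/9) + (0)
Last nonzero remainder: (506/9)p^2 − (1012/9)p + 8602/9. Dividing through by 506/9 gives the monic gcd p^2 − 2p + 17.
Cancel p^2 − 2p + 17 from numerator and denominator to get the reduced form.

(p^2 + 2p − 3)/(p^2 − p + 11)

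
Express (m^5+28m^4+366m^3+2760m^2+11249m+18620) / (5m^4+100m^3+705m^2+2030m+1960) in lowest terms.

Apply the Euclidean algorithm:
  m^5+28m^4+366m^3+2760m^2+11249m+18620 = ((1/5)m+8/5)(5m^4+100m^3+705m^2+2030m+1960) + (65m^3+1226m^2+7609m+15484)
  5m^4+100m^3+705m^2+2030m+1960 = ((1/13)m+74/845)(65m^3+1226m^2+7609m+15484) + ((10416/845)m^2+(145824/845)m+510384/845)
  65m^3+1226m^2+7609m+15484 = ((54925/10416)m+66755/2604)((10416/845)m^2+(145824/845)m+510384/845) + (0)
Last nonzero remainder: (10416/845)m^2+(145824/845)m+510384/845. Dividing through by 10416/845 gives the monic gcd m^2+14m+49.
Cancel m^2+14m+49 from numerator and denominator to get the reduced form.

(m^3+14m^2+121m+380)/(5m^2+30m+40)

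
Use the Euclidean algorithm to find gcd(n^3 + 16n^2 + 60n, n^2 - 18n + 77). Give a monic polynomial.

1

Apply the Euclidean algorithm:
  n^3 + 16n^2 + 60n = (n + 34)(n^2 - 18n + 77) + (595n - 2618)
  n^2 - 18n + 77 = ((1/595)n - 4/175)(595n - 2618) + (429/25)
  595n - 2618 = ((14875/429)n - 5950/39)(429/25) + (0)
The last nonzero remainder is the constant 429/25, so the polynomials are coprime and gcd = 1.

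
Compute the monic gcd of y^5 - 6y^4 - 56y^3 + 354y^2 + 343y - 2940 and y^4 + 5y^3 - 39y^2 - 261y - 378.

By polynomial division,
  y^5 - 6y^4 - 56y^3 + 354y^2 + 343y - 2940 = (y - 11)(y^4 + 5y^3 - 39y^2 - 261y - 378) + (38y^3 + 186y^2 - 2150y - 7098)
  y^4 + 5y^3 - 39y^2 - 261y - 378 = ((1/38)y + 1/361)(38y^3 + 186y^2 - 2150y - 7098) + ((6160/361)y^2 - (24640/361)y - 129360/361)
  38y^3 + 186y^2 - 2150y - 7098 = ((6859/3080)y + 61009/3080)((6160/361)y^2 - (24640/361)y - 129360/361) + (0)
Last nonzero remainder: (6160/361)y^2 - (24640/361)y - 129360/361. Dividing through by 6160/361 gives the monic gcd y^2 - 4y - 21.

y^2 - 4y - 21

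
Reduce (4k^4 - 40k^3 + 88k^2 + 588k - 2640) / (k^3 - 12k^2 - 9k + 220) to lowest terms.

(4k^2 - 36k + 132)/(k - 11)

By polynomial division,
  4k^4 - 40k^3 + 88k^2 + 588k - 2640 = (4k + 8)(k^3 - 12k^2 - 9k + 220) + (220k^2 - 220k - 4400)
  k^3 - 12k^2 - 9k + 220 = ((1/220)k - 1/20)(220k^2 - 220k - 4400) + (0)
Last nonzero remainder: 220k^2 - 220k - 4400. Dividing through by 220 gives the monic gcd k^2 - k - 20.
Cancel k^2 - k - 20 from numerator and denominator to get the reduced form.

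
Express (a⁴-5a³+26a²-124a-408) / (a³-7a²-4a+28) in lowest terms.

(a³-7a²+40a-204)/(a²-9a+14)

Apply the Euclidean algorithm:
  a⁴-5a³+26a²-124a-408 = (a+2)(a³-7a²-4a+28) + (44a²-144a-464)
  a³-7a²-4a+28 = ((1/44)a-41/484)(44a²-144a-464) + (-(684/121)a-1368/121)
  44a²-144a-464 = (-(1331/171)a+7018/171)(-(684/121)a-1368/121) + (0)
Last nonzero remainder: -(684/121)a-1368/121. Dividing through by -684/121 gives the monic gcd a+2.
Cancel a+2 from numerator and denominator to get the reduced form.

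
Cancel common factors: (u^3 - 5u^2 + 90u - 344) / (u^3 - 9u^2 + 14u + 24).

Apply the Euclidean algorithm:
  u^3 - 5u^2 + 90u - 344 = (u^3 - 9u^2 + 14u + 24) + (4u^2 + 76u - 368)
  u^3 - 9u^2 + 14u + 24 = ((1/4)u - 7)(4u^2 + 76u - 368) + (638u - 2552)
  4u^2 + 76u - 368 = ((2/319)u + 46/319)(638u - 2552) + (0)
Last nonzero remainder: 638u - 2552. Dividing through by 638 gives the monic gcd u - 4.
Cancel u - 4 from numerator and denominator to get the reduced form.

(u^2 - u + 86)/(u^2 - 5u - 6)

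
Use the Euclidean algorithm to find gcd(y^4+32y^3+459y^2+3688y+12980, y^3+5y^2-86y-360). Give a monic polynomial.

y+10

Apply the Euclidean algorithm:
  y^4+32y^3+459y^2+3688y+12980 = (y+27)(y^3+5y^2-86y-360) + (410y^2+6370y+22700)
  y^3+5y^2-86y-360 = ((1/410)y-216/8405)(410y^2+6370y+22700) + ((37548/1681)y+375480/1681)
  410y^2+6370y+22700 = ((344605/18774)y+1907935/18774)((37548/1681)y+375480/1681) + (0)
Last nonzero remainder: (37548/1681)y+375480/1681. Dividing through by 37548/1681 gives the monic gcd y+10.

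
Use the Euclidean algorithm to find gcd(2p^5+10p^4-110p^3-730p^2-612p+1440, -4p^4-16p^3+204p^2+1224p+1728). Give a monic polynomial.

By polynomial division,
  2p^5+10p^4-110p^3-730p^2-612p+1440 = (-(1/2)p-1/2)(-4p^4-16p^3+204p^2+1224p+1728) + (-16p^3-16p^2+864p+2304)
  -4p^4-16p^3+204p^2+1224p+1728 = ((1/4)p+3/4)(-16p^3-16p^2+864p+2304) + (0)
Last nonzero remainder: -16p^3-16p^2+864p+2304. Dividing through by -16 gives the monic gcd p^3+p^2-54p-144.

p^3+p^2-54p-144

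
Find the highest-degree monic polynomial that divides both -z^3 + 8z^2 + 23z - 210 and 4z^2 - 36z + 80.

Euclidean algorithm in ℚ[z]:
  -z^3 + 8z^2 + 23z - 210 = (-(1/4)z - 1/4)(4z^2 - 36z + 80) + (34z - 190)
  4z^2 - 36z + 80 = ((2/17)z - 116/289)(34z - 190) + (1080/289)
  34z - 190 = ((4913/540)z - 5491/108)(1080/289) + (0)
The last nonzero remainder is the constant 1080/289, so the polynomials are coprime and gcd = 1.

1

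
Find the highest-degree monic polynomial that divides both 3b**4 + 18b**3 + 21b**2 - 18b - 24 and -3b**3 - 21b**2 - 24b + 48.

Repeated division with remainder:
  3b**4 + 18b**3 + 21b**2 - 18b - 24 = (-b + 1)(-3b**3 - 21b**2 - 24b + 48) + (18b**2 + 54b - 72)
  -3b**3 - 21b**2 - 24b + 48 = (-(1/6)b - 2/3)(18b**2 + 54b - 72) + (0)
Last nonzero remainder: 18b**2 + 54b - 72. Dividing through by 18 gives the monic gcd b**2 + 3b - 4.

b**2 + 3b - 4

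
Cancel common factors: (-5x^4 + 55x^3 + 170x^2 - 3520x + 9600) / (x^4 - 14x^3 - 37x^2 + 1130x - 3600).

(-5x^2 - 10x + 240)/(x^2 - x - 90)

Apply the Euclidean algorithm:
  -5x^4 + 55x^3 + 170x^2 - 3520x + 9600 = (-5)(x^4 - 14x^3 - 37x^2 + 1130x - 3600) + (-15x^3 - 15x^2 + 2130x - 8400)
  x^4 - 14x^3 - 37x^2 + 1130x - 3600 = (-(1/15)x + 1)(-15x^3 - 15x^2 + 2130x - 8400) + (120x^2 - 1560x + 4800)
  -15x^3 - 15x^2 + 2130x - 8400 = (-(1/8)x - 7/4)(120x^2 - 1560x + 4800) + (0)
Last nonzero remainder: 120x^2 - 1560x + 4800. Dividing through by 120 gives the monic gcd x^2 - 13x + 40.
Cancel x^2 - 13x + 40 from numerator and denominator to get the reduced form.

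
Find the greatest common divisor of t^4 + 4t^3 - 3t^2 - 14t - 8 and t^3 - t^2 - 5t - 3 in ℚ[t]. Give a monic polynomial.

t^2 + 2t + 1

Repeated division with remainder:
  t^4 + 4t^3 - 3t^2 - 14t - 8 = (t + 5)(t^3 - t^2 - 5t - 3) + (7t^2 + 14t + 7)
  t^3 - t^2 - 5t - 3 = ((1/7)t - 3/7)(7t^2 + 14t + 7) + (0)
Last nonzero remainder: 7t^2 + 14t + 7. Dividing through by 7 gives the monic gcd t^2 + 2t + 1.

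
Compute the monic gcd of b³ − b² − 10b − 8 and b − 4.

b − 4

Euclidean algorithm in ℚ[b]:
  b³ − b² − 10b − 8 = (b² + 3b + 2)(b − 4) + (0)
The last nonzero remainder b − 4 is already monic.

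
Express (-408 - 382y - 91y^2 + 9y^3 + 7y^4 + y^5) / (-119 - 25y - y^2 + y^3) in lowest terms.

Apply the Euclidean algorithm:
  y^5 + 7y^4 + 9y^3 - 91y^2 - 382y - 408 = (y^2 + 8y + 42)(y^3 - y^2 - 25y - 119) + (270y^2 + 1620y + 4590)
  y^3 - y^2 - 25y - 119 = ((1/270)y - 7/270)(270y^2 + 1620y + 4590) + (0)
Last nonzero remainder: 270y^2 + 1620y + 4590. Dividing through by 270 gives the monic gcd y^2 + 6y + 17.
Cancel y^2 + 6y + 17 from numerator and denominator to get the reduced form.

(-24 - 14y + y^2 + y^3)/(-7 + y)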